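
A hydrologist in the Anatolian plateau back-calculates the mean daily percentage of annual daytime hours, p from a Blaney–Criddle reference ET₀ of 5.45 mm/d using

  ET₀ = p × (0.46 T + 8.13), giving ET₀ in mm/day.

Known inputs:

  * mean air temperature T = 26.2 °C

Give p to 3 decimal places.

p = ET₀ / (0.46 T + 8.13) = 5.45 / (0.46 × 26.2 + 8.13) = 5.45 / 20.182 = 0.2700

0.270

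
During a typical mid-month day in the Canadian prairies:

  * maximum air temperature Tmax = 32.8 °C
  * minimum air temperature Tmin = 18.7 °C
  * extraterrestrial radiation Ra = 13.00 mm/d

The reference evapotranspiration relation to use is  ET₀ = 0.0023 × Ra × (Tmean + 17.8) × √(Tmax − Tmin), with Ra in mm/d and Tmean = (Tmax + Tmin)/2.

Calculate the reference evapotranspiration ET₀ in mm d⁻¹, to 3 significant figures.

Tmean = (32.8 + 18.7)/2 = 25.75 °C
ET₀ = 0.0023 × 13.00 × (25.75 + 17.8) × √14.1 = 0.0023 × 13.00 × 43.55 × 3.7550 = 4.8896 mm/d

4.89 mm d⁻¹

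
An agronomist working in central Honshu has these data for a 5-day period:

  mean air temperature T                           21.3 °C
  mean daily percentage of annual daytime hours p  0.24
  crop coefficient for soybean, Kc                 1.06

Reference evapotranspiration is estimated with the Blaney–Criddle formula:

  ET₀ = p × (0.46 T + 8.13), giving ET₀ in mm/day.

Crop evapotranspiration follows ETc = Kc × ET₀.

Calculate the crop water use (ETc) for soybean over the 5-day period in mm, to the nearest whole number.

23 mm

ET₀ = 0.24 × (0.46 × 21.3 + 8.13) = 0.24 × 17.928 = 4.3027 mm/d
ETc = Kc × ET₀ = 1.06 × 4.3027 = 4.5609 mm/d
Over 5 days: 4.5609 × 5 = 22.805 mm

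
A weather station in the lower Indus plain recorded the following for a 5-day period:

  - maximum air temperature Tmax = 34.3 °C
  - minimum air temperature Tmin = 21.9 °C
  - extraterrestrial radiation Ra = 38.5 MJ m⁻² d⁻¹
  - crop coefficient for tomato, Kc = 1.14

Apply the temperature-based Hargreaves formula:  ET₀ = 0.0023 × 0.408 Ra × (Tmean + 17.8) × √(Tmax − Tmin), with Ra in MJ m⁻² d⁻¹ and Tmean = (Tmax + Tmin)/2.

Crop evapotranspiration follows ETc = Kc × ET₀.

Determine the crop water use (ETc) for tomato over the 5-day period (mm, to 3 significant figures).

Tmean = (34.3 + 21.9)/2 = 28.10 °C
0.408 Ra = 0.408 × 38.5 = 15.7080 mm/d equivalent
ET₀ = 0.0023 × 15.7080 × (28.10 + 17.8) × √12.4 = 0.0023 × 15.7080 × 45.90 × 3.5214 = 5.8395 mm/d
ETc = Kc × ET₀ = 1.14 × 5.8395 = 6.6570 mm/d
Over 5 days: 6.6570 × 5 = 33.285 mm

33.3 mm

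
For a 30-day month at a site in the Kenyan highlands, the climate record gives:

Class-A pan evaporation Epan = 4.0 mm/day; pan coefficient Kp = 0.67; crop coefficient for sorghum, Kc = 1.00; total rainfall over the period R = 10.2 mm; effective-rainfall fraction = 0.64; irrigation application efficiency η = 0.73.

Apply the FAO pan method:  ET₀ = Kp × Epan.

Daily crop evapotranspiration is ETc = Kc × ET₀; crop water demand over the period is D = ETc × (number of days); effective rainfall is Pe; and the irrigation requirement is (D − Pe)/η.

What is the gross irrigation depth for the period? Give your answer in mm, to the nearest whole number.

101 mm

ET₀ = 0.67 × 4.0 = 2.6800 mm/d
ETc = Kc × ET₀ = 1.00 × 2.6800 = 2.6800 mm/d
Crop demand D = ETc × 30 d = 2.6800 × 30 = 80.400 mm
Pe = 0.64 × 10.2 = 6.528 mm
D − Pe = 80.400 − 6.528 = 73.872 mm
Gross irrigation = 73.872 / 0.73 = 101.195 mm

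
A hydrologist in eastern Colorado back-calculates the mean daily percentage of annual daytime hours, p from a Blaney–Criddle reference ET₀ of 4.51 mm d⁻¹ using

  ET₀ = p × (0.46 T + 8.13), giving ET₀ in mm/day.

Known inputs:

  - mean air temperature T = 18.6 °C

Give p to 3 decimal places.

p = ET₀ / (0.46 T + 8.13) = 4.51 / (0.46 × 18.6 + 8.13) = 4.51 / 16.686 = 0.2703

0.270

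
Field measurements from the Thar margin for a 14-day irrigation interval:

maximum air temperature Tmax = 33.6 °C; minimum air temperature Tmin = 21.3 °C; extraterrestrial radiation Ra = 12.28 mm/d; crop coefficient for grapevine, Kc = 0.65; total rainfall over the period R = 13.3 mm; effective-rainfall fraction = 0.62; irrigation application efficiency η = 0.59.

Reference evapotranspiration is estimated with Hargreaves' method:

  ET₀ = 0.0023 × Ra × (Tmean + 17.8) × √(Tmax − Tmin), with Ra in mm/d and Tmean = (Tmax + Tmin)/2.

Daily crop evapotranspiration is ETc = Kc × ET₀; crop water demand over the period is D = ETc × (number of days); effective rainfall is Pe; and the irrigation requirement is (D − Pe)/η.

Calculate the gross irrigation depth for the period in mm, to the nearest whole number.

Tmean = (33.6 + 21.3)/2 = 27.45 °C
ET₀ = 0.0023 × 12.28 × (27.45 + 17.8) × √12.3 = 0.0023 × 12.28 × 45.25 × 3.5071 = 4.4822 mm/d
ETc = Kc × ET₀ = 0.65 × 4.4822 = 2.9134 mm/d
Crop demand D = ETc × 14 d = 2.9134 × 14 = 40.788 mm
Pe = 0.62 × 13.3 = 8.246 mm
D − Pe = 40.788 − 8.246 = 32.542 mm
Gross irrigation = 32.542 / 0.59 = 55.156 mm

55 mm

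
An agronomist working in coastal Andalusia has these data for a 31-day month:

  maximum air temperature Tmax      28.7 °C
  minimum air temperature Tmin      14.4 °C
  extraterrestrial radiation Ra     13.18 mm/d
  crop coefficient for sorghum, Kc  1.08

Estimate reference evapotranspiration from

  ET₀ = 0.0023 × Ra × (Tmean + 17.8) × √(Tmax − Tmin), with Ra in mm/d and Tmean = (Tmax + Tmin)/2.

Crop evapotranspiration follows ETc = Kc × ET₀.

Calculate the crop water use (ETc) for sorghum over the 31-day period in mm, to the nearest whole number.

151 mm

Tmean = (28.7 + 14.4)/2 = 21.55 °C
ET₀ = 0.0023 × 13.18 × (21.55 + 17.8) × √14.3 = 0.0023 × 13.18 × 39.35 × 3.7815 = 4.5108 mm/d
ETc = Kc × ET₀ = 1.08 × 4.5108 = 4.8717 mm/d
Over 31 days: 4.8717 × 31 = 151.023 mm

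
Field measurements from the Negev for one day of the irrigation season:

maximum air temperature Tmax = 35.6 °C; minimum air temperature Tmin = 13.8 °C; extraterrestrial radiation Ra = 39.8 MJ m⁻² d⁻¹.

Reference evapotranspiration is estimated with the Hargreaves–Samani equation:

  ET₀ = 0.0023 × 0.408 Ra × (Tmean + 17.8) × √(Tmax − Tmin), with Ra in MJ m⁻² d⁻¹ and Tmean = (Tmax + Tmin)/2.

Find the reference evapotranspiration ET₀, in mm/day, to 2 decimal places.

7.41 mm/day

Tmean = (35.6 + 13.8)/2 = 24.70 °C
0.408 Ra = 0.408 × 39.8 = 16.2384 mm/d equivalent
ET₀ = 0.0023 × 16.2384 × (24.70 + 17.8) × √21.8 = 0.0023 × 16.2384 × 42.50 × 4.6690 = 7.4111 mm/d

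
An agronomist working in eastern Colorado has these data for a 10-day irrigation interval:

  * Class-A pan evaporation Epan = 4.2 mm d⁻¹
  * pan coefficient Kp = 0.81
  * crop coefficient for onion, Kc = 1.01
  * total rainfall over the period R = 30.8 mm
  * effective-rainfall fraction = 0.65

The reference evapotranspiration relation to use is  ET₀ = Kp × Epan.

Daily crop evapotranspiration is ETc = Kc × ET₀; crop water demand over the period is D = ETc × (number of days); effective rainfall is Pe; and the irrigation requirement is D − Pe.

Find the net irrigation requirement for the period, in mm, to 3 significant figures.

14.3 mm

ET₀ = 0.81 × 4.2 = 3.4020 mm/d
ETc = Kc × ET₀ = 1.01 × 3.4020 = 3.4360 mm/d
Crop demand D = ETc × 10 d = 3.4360 × 10 = 34.360 mm
Pe = 0.65 × 30.8 = 20.020 mm
D − Pe = 34.360 − 20.020 = 14.340 mm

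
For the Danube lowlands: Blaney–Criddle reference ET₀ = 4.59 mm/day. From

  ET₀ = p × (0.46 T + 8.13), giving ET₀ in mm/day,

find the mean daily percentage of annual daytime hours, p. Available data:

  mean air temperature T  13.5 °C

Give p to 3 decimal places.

p = ET₀ / (0.46 T + 8.13) = 4.59 / (0.46 × 13.5 + 8.13) = 4.59 / 14.340 = 0.3201

0.320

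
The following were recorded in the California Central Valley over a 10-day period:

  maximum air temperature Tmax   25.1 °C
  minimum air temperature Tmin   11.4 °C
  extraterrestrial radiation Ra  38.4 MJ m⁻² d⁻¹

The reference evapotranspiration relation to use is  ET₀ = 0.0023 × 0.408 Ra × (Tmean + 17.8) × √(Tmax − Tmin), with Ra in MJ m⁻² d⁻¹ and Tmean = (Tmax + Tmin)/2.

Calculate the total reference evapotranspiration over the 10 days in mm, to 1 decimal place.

48.1 mm

Tmean = (25.1 + 11.4)/2 = 18.25 °C
0.408 Ra = 0.408 × 38.4 = 15.6672 mm/d equivalent
ET₀ = 0.0023 × 15.6672 × (18.25 + 17.8) × √13.7 = 0.0023 × 15.6672 × 36.05 × 3.7014 = 4.8083 mm/d
Over 10 days: 4.8083 × 10 = 48.083 mm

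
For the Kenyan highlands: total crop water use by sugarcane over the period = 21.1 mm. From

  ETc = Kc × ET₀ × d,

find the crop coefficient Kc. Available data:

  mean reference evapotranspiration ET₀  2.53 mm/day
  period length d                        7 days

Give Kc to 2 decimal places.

1.19

ETc = Kc × ET₀ × d  ⇒  Kc = ETc / (ET₀ × d)
Kc = 21.1 / (2.53 × 7) = 21.1 / 17.71 = 1.1914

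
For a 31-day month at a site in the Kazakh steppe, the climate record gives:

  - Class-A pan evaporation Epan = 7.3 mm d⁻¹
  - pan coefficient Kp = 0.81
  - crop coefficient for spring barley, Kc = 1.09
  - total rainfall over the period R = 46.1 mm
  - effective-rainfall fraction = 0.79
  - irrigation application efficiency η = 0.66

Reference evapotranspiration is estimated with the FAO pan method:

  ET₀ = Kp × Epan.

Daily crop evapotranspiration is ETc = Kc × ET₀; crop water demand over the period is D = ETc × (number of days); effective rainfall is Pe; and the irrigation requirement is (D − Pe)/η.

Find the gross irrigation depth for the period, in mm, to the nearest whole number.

ET₀ = 0.81 × 7.3 = 5.9130 mm/d
ETc = Kc × ET₀ = 1.09 × 5.9130 = 6.4452 mm/d
Crop demand D = ETc × 31 d = 6.4452 × 31 = 199.801 mm
Pe = 0.79 × 46.1 = 36.419 mm
D − Pe = 199.801 − 36.419 = 163.382 mm
Gross irrigation = 163.382 / 0.66 = 247.548 mm

248 mm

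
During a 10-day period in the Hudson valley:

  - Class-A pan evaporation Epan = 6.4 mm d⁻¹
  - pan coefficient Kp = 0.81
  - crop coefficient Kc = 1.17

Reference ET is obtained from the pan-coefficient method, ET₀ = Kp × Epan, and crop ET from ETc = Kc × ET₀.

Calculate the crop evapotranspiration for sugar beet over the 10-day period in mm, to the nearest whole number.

ET₀ = 0.81 × 6.4 = 5.1840 mm/d
ETc = Kc × ET₀ = 1.17 × 5.1840 = 6.0653 mm/d
Over 10 days: 6.0653 × 10 = 60.653 mm

61 mm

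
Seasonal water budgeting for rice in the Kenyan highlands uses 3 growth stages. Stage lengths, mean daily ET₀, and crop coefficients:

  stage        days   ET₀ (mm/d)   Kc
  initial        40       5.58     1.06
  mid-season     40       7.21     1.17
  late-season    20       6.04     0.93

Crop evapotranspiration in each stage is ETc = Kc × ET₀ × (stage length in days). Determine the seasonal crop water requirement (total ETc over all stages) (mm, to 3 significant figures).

initial: 1.06 × 5.58 × 40 = 236.59 mm
mid-season: 1.17 × 7.21 × 40 = 337.43 mm
late-season: 0.93 × 6.04 × 20 = 112.34 mm
Seasonal total = 686.36 mm

686 mm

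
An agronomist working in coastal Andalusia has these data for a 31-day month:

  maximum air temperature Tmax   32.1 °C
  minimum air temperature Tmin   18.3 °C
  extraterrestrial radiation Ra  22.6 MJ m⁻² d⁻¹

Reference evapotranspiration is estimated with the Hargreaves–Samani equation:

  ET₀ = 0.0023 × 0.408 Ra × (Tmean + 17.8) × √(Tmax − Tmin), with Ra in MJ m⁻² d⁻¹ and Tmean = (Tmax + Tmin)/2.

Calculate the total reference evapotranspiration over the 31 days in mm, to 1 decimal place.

Tmean = (32.1 + 18.3)/2 = 25.20 °C
0.408 Ra = 0.408 × 22.6 = 9.2208 mm/d equivalent
ET₀ = 0.0023 × 9.2208 × (25.20 + 17.8) × √13.8 = 0.0023 × 9.2208 × 43.00 × 3.7148 = 3.3877 mm/d
Over 31 days: 3.3877 × 31 = 105.019 mm

105.0 mm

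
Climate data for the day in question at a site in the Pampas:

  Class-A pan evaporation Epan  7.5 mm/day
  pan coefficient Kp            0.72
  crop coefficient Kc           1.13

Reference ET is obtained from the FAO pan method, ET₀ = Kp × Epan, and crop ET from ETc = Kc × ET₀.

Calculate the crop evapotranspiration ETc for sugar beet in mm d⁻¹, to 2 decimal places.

ET₀ = 0.72 × 7.5 = 5.4000 mm/d
ETc = Kc × ET₀ = 1.13 × 5.4000 = 6.1020 mm/d

6.10 mm d⁻¹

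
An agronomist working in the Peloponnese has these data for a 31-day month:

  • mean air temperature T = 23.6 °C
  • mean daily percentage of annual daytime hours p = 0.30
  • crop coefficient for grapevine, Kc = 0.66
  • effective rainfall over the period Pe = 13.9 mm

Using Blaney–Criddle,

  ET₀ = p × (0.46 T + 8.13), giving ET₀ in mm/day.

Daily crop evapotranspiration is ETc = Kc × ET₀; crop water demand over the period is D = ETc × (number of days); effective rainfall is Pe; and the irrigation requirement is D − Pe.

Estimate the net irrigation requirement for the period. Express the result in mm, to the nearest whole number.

103 mm

ET₀ = 0.30 × (0.46 × 23.6 + 8.13) = 0.30 × 18.986 = 5.6958 mm/d
ETc = Kc × ET₀ = 0.66 × 5.6958 = 3.7592 mm/d
Crop demand D = ETc × 31 d = 3.7592 × 31 = 116.535 mm
D − Pe = 116.535 − 13.9 = 102.635 mm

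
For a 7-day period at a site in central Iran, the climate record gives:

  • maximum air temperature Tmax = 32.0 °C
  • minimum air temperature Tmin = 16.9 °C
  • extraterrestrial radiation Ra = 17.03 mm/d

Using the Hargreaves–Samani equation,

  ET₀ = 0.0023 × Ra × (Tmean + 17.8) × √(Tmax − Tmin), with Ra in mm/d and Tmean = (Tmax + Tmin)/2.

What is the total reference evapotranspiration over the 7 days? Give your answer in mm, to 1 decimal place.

Tmean = (32.0 + 16.9)/2 = 24.45 °C
ET₀ = 0.0023 × 17.03 × (24.45 + 17.8) × √15.1 = 0.0023 × 17.03 × 42.25 × 3.8859 = 6.4307 mm/d
Over 7 days: 6.4307 × 7 = 45.015 mm

45.0 mm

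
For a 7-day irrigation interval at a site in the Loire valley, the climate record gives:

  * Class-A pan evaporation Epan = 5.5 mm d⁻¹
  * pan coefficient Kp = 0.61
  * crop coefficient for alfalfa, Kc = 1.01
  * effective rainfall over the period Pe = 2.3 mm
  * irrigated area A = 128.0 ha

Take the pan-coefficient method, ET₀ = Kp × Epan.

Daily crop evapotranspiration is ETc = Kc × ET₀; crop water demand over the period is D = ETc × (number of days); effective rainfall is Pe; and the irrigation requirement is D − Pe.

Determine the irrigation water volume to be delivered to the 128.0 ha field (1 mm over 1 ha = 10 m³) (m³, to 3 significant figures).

ET₀ = 0.61 × 5.5 = 3.3550 mm/d
ETc = Kc × ET₀ = 1.01 × 3.3550 = 3.3886 mm/d
Crop demand D = ETc × 7 d = 3.3886 × 7 = 23.720 mm
D − Pe = 23.720 − 2.3 = 21.420 mm
Volume = 21.420 mm × 128.0 ha × 10 = 27417.6 m³

27400 m³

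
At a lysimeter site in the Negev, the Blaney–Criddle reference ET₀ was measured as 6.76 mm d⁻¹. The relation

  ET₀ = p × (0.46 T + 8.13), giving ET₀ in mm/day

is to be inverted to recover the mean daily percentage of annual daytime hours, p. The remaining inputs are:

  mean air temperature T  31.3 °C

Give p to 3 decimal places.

p = ET₀ / (0.46 T + 8.13) = 6.76 / (0.46 × 31.3 + 8.13) = 6.76 / 22.528 = 0.3001

0.300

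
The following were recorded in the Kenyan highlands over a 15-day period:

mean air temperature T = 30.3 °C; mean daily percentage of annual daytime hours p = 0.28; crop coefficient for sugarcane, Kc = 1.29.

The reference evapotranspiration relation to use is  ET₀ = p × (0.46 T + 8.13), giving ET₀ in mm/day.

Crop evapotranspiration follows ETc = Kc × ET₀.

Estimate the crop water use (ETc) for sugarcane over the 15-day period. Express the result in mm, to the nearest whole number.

ET₀ = 0.28 × (0.46 × 30.3 + 8.13) = 0.28 × 22.068 = 6.1790 mm/d
ETc = Kc × ET₀ = 1.29 × 6.1790 = 7.9709 mm/d
Over 15 days: 7.9709 × 15 = 119.564 mm

120 mm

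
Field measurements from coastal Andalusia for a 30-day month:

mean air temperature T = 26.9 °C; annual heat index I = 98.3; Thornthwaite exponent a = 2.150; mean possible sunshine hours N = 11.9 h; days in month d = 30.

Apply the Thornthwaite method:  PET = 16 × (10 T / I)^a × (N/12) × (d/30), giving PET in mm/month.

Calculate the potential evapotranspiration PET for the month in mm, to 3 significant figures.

10T/I = 10 × 26.9 / 98.3 = 2.7365
(10T/I)^a = 2.7365^2.150 = 8.7090
Uncorrected PET = 16 × 8.7090 = 139.344 mm
Correction = (N/12)(d/30) = (11.9/12)(30/30) = 0.9917
PET = 139.344 × 0.9917 = 138.187 mm/month

138 mm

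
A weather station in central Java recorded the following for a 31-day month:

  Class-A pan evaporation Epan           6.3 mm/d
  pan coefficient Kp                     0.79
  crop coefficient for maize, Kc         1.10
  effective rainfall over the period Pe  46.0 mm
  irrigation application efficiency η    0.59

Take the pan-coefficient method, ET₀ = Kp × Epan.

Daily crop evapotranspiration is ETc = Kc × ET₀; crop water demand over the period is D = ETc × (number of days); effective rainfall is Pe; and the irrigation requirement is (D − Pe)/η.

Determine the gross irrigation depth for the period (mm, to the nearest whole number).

ET₀ = 0.79 × 6.3 = 4.9770 mm/d
ETc = Kc × ET₀ = 1.10 × 4.9770 = 5.4747 mm/d
Crop demand D = ETc × 31 d = 5.4747 × 31 = 169.716 mm
D − Pe = 169.716 − 46.0 = 123.716 mm
Gross irrigation = 123.716 / 0.59 = 209.688 mm

210 mm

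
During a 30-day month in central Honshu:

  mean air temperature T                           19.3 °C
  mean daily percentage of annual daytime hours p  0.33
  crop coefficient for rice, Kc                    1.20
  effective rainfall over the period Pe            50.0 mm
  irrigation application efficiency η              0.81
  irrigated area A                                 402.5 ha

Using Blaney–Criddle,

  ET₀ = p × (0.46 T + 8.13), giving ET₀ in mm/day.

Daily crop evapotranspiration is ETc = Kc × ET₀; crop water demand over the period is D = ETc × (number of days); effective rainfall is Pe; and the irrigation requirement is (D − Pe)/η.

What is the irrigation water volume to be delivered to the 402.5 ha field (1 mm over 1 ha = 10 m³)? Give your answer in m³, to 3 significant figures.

756000 m³

ET₀ = 0.33 × (0.46 × 19.3 + 8.13) = 0.33 × 17.008 = 5.6126 mm/d
ETc = Kc × ET₀ = 1.20 × 5.6126 = 6.7351 mm/d
Crop demand D = ETc × 30 d = 6.7351 × 30 = 202.053 mm
D − Pe = 202.053 − 50.0 = 152.053 mm
Gross irrigation = 152.053 / 0.81 = 187.720 mm
Volume = 187.720 mm × 402.5 ha × 10 = 755573.0 m³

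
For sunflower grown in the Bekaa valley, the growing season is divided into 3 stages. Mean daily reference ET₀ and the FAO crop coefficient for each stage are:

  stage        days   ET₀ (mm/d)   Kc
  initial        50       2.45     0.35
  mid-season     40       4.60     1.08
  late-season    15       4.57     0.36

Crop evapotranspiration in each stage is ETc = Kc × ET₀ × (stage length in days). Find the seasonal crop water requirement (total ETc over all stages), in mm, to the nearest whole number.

266 mm

initial: 0.35 × 2.45 × 50 = 42.88 mm
mid-season: 1.08 × 4.60 × 40 = 198.72 mm
late-season: 0.36 × 4.57 × 15 = 24.68 mm
Seasonal total = 266.28 mm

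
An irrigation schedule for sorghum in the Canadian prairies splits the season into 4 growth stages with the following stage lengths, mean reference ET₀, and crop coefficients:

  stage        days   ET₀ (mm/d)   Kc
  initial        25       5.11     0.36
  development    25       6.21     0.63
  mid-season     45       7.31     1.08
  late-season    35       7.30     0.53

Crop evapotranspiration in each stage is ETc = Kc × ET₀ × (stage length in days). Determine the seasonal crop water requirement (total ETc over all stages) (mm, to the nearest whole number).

initial: 0.36 × 5.11 × 25 = 45.99 mm
development: 0.63 × 6.21 × 25 = 97.81 mm
mid-season: 1.08 × 7.31 × 45 = 355.27 mm
late-season: 0.53 × 7.30 × 35 = 135.42 mm
Seasonal total = 634.49 mm

634 mm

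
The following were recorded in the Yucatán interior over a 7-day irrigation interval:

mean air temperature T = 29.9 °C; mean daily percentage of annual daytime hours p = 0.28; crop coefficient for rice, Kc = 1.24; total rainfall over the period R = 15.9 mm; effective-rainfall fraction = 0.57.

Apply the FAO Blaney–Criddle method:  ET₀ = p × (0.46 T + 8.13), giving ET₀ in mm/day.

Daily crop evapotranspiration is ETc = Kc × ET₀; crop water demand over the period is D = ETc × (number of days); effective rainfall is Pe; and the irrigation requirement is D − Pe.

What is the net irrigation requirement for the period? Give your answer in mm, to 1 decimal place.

ET₀ = 0.28 × (0.46 × 29.9 + 8.13) = 0.28 × 21.884 = 6.1275 mm/d
ETc = Kc × ET₀ = 1.24 × 6.1275 = 7.5981 mm/d
Crop demand D = ETc × 7 d = 7.5981 × 7 = 53.187 mm
Pe = 0.57 × 15.9 = 9.063 mm
D − Pe = 53.187 − 9.063 = 44.124 mm

44.1 mm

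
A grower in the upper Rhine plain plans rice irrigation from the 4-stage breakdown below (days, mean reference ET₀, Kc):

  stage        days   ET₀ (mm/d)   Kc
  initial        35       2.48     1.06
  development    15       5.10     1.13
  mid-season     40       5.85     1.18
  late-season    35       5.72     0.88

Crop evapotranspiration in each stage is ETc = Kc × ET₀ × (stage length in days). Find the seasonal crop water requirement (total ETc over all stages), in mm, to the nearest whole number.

initial: 1.06 × 2.48 × 35 = 92.01 mm
development: 1.13 × 5.10 × 15 = 86.45 mm
mid-season: 1.18 × 5.85 × 40 = 276.12 mm
late-season: 0.88 × 5.72 × 35 = 176.18 mm
Seasonal total = 630.76 mm

631 mm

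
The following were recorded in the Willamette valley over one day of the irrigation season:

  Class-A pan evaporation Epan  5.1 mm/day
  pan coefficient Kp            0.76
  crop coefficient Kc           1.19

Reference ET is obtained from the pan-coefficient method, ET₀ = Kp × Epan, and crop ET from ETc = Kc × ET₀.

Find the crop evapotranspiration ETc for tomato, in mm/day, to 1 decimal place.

ET₀ = 0.76 × 5.1 = 3.8760 mm/d
ETc = Kc × ET₀ = 1.19 × 3.8760 = 4.6124 mm/d

4.6 mm/day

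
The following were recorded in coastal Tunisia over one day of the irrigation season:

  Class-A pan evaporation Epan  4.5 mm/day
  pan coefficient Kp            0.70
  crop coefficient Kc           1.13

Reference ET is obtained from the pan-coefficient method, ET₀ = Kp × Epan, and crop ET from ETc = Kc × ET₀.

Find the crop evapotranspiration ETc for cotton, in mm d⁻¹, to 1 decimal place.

3.6 mm d⁻¹

ET₀ = 0.70 × 4.5 = 3.1500 mm/d
ETc = Kc × ET₀ = 1.13 × 3.1500 = 3.5595 mm/d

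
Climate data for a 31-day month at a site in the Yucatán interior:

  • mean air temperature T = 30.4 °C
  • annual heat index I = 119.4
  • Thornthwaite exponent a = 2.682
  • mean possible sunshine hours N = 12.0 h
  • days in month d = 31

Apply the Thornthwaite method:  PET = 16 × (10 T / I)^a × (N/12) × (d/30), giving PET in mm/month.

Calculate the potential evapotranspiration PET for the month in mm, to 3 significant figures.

203 mm

10T/I = 10 × 30.4 / 119.4 = 2.5461
(10T/I)^a = 2.5461^2.682 = 12.2619
Uncorrected PET = 16 × 12.2619 = 196.190 mm
Correction = (N/12)(d/30) = (12.0/12)(31/30) = 1.0333
PET = 196.190 × 1.0333 = 202.723 mm/month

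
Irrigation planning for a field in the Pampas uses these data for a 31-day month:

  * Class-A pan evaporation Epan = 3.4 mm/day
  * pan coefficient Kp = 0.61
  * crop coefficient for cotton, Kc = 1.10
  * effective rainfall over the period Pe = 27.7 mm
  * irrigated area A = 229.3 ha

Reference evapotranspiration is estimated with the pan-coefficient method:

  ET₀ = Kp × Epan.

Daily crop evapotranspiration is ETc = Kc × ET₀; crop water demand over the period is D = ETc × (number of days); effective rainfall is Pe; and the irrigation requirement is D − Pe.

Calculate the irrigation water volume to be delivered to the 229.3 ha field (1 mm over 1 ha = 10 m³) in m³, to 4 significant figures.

98650 m³

ET₀ = 0.61 × 3.4 = 2.0740 mm/d
ETc = Kc × ET₀ = 1.10 × 2.0740 = 2.2814 mm/d
Crop demand D = ETc × 31 d = 2.2814 × 31 = 70.723 mm
D − Pe = 70.723 − 27.7 = 43.023 mm
Volume = 43.023 mm × 229.3 ha × 10 = 98651.7 m³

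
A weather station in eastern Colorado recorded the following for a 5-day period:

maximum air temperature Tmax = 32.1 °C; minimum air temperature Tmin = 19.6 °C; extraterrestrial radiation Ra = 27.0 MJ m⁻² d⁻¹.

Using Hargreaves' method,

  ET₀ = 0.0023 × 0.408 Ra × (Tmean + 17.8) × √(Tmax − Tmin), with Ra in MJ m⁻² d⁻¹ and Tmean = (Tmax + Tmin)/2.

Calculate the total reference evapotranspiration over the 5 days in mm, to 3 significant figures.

Tmean = (32.1 + 19.6)/2 = 25.85 °C
0.408 Ra = 0.408 × 27.0 = 11.0160 mm/d equivalent
ET₀ = 0.0023 × 11.0160 × (25.85 + 17.8) × √12.5 = 0.0023 × 11.0160 × 43.65 × 3.5355 = 3.9101 mm/d
Over 5 days: 3.9101 × 5 = 19.551 mm

19.6 mm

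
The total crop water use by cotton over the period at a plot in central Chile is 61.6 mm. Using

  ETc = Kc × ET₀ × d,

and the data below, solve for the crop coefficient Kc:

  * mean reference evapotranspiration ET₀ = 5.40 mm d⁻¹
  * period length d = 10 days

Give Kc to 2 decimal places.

ETc = Kc × ET₀ × d  ⇒  Kc = ETc / (ET₀ × d)
Kc = 61.6 / (5.40 × 10) = 61.6 / 54.00 = 1.1407

1.14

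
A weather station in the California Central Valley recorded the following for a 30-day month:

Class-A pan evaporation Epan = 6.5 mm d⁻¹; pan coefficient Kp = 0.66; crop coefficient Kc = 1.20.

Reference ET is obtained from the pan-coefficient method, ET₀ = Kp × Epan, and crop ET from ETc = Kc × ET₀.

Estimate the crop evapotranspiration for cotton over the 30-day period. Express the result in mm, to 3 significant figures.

ET₀ = 0.66 × 6.5 = 4.2900 mm/d
ETc = Kc × ET₀ = 1.20 × 4.2900 = 5.1480 mm/d
Over 30 days: 5.1480 × 30 = 154.440 mm

154 mm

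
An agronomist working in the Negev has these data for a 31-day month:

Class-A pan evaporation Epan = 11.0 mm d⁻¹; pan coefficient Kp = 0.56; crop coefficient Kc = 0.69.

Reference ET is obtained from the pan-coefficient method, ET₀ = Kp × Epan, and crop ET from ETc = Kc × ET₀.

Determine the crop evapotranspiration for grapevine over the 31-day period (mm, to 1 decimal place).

ET₀ = 0.56 × 11.0 = 6.1600 mm/d
ETc = Kc × ET₀ = 0.69 × 6.1600 = 4.2504 mm/d
Over 31 days: 4.2504 × 31 = 131.762 mm

131.8 mm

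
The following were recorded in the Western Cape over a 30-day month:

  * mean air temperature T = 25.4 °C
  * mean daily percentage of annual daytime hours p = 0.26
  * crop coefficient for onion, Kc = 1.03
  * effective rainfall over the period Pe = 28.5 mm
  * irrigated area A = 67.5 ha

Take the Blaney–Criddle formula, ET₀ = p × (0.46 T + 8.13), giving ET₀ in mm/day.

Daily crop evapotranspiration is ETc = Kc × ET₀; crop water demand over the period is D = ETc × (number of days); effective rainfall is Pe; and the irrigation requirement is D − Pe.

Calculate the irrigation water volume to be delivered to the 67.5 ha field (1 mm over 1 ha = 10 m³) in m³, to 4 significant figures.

88210 m³

ET₀ = 0.26 × (0.46 × 25.4 + 8.13) = 0.26 × 19.814 = 5.1516 mm/d
ETc = Kc × ET₀ = 1.03 × 5.1516 = 5.3061 mm/d
Crop demand D = ETc × 30 d = 5.3061 × 30 = 159.183 mm
D − Pe = 159.183 − 28.5 = 130.683 mm
Volume = 130.683 mm × 67.5 ha × 10 = 88211.0 m³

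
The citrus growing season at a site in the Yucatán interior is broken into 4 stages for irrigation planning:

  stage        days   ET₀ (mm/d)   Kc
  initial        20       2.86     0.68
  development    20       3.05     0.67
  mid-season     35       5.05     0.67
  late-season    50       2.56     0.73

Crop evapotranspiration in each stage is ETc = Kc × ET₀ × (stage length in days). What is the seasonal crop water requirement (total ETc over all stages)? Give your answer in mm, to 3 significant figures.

initial: 0.68 × 2.86 × 20 = 38.90 mm
development: 0.67 × 3.05 × 20 = 40.87 mm
mid-season: 0.67 × 5.05 × 35 = 118.42 mm
late-season: 0.73 × 2.56 × 50 = 93.44 mm
Seasonal total = 291.63 mm

292 mm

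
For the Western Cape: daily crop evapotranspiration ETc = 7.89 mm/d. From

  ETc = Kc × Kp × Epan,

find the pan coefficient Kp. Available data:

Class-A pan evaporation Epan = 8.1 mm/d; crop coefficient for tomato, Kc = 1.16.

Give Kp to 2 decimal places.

ETc = Kc × Kp × Epan  ⇒  Kp = ETc / (Kc × Epan)
Kp = 7.89 / (1.16 × 8.1) = 7.89 / 9.396 = 0.8397

0.84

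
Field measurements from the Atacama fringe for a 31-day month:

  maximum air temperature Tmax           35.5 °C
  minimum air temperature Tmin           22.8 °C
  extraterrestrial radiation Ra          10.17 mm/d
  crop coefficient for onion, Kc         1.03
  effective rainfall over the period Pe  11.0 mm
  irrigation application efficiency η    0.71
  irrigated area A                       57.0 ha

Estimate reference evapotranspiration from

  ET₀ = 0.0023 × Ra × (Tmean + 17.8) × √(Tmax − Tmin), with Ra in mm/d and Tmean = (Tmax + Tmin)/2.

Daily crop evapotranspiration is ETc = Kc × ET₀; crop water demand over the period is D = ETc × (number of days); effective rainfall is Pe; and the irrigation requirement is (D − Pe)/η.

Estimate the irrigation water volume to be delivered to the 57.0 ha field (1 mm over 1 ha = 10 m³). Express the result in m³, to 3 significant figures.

91500 m³

Tmean = (35.5 + 22.8)/2 = 29.15 °C
ET₀ = 0.0023 × 10.17 × (29.15 + 17.8) × √12.7 = 0.0023 × 10.17 × 46.95 × 3.5637 = 3.9137 mm/d
ETc = Kc × ET₀ = 1.03 × 3.9137 = 4.0311 mm/d
Crop demand D = ETc × 31 d = 4.0311 × 31 = 124.964 mm
D − Pe = 124.964 − 11.0 = 113.964 mm
Gross irrigation = 113.964 / 0.71 = 160.513 mm
Volume = 160.513 mm × 57.0 ha × 10 = 91492.4 m³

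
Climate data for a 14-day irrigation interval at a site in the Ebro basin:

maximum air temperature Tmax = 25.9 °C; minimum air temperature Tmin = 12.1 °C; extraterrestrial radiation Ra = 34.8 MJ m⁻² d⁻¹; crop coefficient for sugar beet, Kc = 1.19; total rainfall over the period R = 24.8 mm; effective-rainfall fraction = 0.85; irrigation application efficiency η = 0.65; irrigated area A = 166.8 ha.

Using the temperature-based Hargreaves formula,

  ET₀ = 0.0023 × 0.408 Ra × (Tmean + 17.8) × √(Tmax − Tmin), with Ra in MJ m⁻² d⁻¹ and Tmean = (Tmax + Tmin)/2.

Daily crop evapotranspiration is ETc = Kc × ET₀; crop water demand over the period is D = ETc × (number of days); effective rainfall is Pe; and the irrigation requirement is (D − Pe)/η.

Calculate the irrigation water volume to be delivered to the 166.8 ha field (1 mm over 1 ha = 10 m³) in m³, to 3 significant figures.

137000 m³

Tmean = (25.9 + 12.1)/2 = 19.00 °C
0.408 Ra = 0.408 × 34.8 = 14.1984 mm/d equivalent
ET₀ = 0.0023 × 14.1984 × (19.00 + 17.8) × √13.8 = 0.0023 × 14.1984 × 36.80 × 3.7148 = 4.4643 mm/d
ETc = Kc × ET₀ = 1.19 × 4.4643 = 5.3125 mm/d
Crop demand D = ETc × 14 d = 5.3125 × 14 = 74.375 mm
Pe = 0.85 × 24.8 = 21.080 mm
D − Pe = 74.375 − 21.080 = 53.295 mm
Gross irrigation = 53.295 / 0.65 = 81.992 mm
Volume = 81.992 mm × 166.8 ha × 10 = 136762.7 m³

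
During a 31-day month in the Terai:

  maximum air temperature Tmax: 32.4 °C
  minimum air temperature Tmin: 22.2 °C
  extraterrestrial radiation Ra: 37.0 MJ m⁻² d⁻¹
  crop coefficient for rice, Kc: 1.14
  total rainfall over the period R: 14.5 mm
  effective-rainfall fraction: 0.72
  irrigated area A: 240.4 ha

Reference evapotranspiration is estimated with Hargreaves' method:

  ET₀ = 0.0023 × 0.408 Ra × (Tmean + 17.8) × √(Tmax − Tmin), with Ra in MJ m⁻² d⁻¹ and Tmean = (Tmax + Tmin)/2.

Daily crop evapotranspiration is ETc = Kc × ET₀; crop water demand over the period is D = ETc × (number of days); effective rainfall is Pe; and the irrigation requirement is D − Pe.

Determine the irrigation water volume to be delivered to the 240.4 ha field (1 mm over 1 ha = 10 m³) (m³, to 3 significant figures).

400000 m³

Tmean = (32.4 + 22.2)/2 = 27.30 °C
0.408 Ra = 0.408 × 37.0 = 15.0960 mm/d equivalent
ET₀ = 0.0023 × 15.0960 × (27.30 + 17.8) × √10.2 = 0.0023 × 15.0960 × 45.10 × 3.1937 = 5.0010 mm/d
ETc = Kc × ET₀ = 1.14 × 5.0010 = 5.7011 mm/d
Crop demand D = ETc × 31 d = 5.7011 × 31 = 176.734 mm
Pe = 0.72 × 14.5 = 10.440 mm
D − Pe = 176.734 − 10.440 = 166.294 mm
Volume = 166.294 mm × 240.4 ha × 10 = 399770.8 m³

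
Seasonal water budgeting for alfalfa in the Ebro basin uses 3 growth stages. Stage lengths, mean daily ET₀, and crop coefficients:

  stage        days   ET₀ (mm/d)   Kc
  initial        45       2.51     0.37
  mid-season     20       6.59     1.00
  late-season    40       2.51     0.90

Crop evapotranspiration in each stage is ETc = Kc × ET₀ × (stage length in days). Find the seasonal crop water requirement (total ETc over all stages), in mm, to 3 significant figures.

264 mm

initial: 0.37 × 2.51 × 45 = 41.79 mm
mid-season: 1.00 × 6.59 × 20 = 131.80 mm
late-season: 0.90 × 2.51 × 40 = 90.36 mm
Seasonal total = 263.95 mm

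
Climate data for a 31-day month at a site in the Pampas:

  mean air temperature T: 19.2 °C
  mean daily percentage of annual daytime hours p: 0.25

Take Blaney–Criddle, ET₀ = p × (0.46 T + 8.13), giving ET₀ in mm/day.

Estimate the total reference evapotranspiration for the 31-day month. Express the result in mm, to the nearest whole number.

131 mm

ET₀ = 0.25 × (0.46 × 19.2 + 8.13) = 0.25 × 16.962 = 4.2405 mm/d
Monthly total = 4.2405 × 31 = 131.456 mm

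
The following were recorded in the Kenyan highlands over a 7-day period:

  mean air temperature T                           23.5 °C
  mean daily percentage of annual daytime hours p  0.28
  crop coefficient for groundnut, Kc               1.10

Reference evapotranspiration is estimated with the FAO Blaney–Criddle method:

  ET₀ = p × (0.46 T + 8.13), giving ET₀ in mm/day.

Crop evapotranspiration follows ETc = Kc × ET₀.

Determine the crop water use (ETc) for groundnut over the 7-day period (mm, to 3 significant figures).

ET₀ = 0.28 × (0.46 × 23.5 + 8.13) = 0.28 × 18.940 = 5.3032 mm/d
ETc = Kc × ET₀ = 1.10 × 5.3032 = 5.8335 mm/d
Over 7 days: 5.8335 × 7 = 40.835 mm

40.8 mm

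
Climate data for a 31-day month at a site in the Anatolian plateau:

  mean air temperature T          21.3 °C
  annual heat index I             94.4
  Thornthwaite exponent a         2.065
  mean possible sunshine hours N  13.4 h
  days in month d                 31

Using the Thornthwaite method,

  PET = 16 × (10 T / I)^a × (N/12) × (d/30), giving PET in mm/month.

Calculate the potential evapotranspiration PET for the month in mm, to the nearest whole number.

10T/I = 10 × 21.3 / 94.4 = 2.2564
(10T/I)^a = 2.2564^2.065 = 5.3679
Uncorrected PET = 16 × 5.3679 = 85.886 mm
Correction = (N/12)(d/30) = (13.4/12)(31/30) = 1.1539
PET = 85.886 × 1.1539 = 99.104 mm/month

99 mm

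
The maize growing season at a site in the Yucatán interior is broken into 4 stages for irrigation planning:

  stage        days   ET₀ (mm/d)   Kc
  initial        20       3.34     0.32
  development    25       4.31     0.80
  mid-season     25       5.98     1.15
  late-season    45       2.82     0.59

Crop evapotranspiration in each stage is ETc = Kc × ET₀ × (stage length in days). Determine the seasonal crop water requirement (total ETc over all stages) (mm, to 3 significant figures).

354 mm

initial: 0.32 × 3.34 × 20 = 21.38 mm
development: 0.80 × 4.31 × 25 = 86.20 mm
mid-season: 1.15 × 5.98 × 25 = 171.93 mm
late-season: 0.59 × 2.82 × 45 = 74.87 mm
Seasonal total = 354.38 mm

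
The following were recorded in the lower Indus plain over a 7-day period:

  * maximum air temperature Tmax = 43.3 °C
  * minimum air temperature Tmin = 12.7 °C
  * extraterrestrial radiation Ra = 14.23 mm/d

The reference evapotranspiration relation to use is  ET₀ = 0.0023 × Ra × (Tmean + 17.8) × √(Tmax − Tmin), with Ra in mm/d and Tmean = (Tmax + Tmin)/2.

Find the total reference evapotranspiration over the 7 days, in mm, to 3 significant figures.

58.0 mm

Tmean = (43.3 + 12.7)/2 = 28.00 °C
ET₀ = 0.0023 × 14.23 × (28.00 + 17.8) × √30.6 = 0.0023 × 14.23 × 45.80 × 5.5317 = 8.2920 mm/d
Over 7 days: 8.2920 × 7 = 58.044 mm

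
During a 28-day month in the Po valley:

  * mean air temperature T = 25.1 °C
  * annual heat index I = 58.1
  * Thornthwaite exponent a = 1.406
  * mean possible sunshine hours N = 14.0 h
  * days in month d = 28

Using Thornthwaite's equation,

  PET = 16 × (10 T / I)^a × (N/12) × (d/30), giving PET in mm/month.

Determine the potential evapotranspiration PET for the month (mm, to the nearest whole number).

136 mm

10T/I = 10 × 25.1 / 58.1 = 4.3201
(10T/I)^a = 4.3201^1.406 = 7.8254
Uncorrected PET = 16 × 7.8254 = 125.206 mm
Correction = (N/12)(d/30) = (14.0/12)(28/30) = 1.0889
PET = 125.206 × 1.0889 = 136.337 mm/month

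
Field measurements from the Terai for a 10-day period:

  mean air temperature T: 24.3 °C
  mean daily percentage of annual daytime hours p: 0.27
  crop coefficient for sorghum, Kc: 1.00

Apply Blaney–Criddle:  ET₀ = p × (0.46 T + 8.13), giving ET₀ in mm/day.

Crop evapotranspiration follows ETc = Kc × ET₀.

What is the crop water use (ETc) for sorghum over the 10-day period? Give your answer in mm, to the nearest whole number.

ET₀ = 0.27 × (0.46 × 24.3 + 8.13) = 0.27 × 19.308 = 5.2132 mm/d
ETc = Kc × ET₀ = 1.00 × 5.2132 = 5.2132 mm/d
Over 10 days: 5.2132 × 10 = 52.132 mm

52 mm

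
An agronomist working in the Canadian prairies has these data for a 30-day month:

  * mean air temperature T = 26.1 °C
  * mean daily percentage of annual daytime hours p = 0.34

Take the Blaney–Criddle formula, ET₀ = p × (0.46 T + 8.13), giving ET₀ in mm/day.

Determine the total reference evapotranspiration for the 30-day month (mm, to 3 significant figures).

ET₀ = 0.34 × (0.46 × 26.1 + 8.13) = 0.34 × 20.136 = 6.8462 mm/d
Monthly total = 6.8462 × 30 = 205.386 mm

205 mm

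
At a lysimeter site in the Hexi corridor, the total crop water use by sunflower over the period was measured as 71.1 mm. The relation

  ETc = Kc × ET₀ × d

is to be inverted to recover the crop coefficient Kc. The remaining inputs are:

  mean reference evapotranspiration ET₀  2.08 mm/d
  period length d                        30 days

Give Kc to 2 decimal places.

1.14

ETc = Kc × ET₀ × d  ⇒  Kc = ETc / (ET₀ × d)
Kc = 71.1 / (2.08 × 30) = 71.1 / 62.40 = 1.1394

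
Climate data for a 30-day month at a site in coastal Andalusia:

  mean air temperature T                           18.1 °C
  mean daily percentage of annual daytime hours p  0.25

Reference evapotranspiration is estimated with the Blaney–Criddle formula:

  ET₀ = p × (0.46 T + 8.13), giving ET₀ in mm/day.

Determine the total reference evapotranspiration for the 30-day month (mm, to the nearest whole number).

123 mm

ET₀ = 0.25 × (0.46 × 18.1 + 8.13) = 0.25 × 16.456 = 4.1140 mm/d
Monthly total = 4.1140 × 30 = 123.420 mm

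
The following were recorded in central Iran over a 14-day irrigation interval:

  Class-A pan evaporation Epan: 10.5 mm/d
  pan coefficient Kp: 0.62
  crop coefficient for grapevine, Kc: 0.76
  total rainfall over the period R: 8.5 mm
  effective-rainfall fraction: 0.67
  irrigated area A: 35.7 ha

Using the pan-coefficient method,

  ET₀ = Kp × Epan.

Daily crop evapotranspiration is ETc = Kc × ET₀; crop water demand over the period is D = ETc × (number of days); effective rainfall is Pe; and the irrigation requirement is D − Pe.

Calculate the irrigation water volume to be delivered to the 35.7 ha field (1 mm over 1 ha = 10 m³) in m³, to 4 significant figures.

ET₀ = 0.62 × 10.5 = 6.5100 mm/d
ETc = Kc × ET₀ = 0.76 × 6.5100 = 4.9476 mm/d
Crop demand D = ETc × 14 d = 4.9476 × 14 = 69.266 mm
Pe = 0.67 × 8.5 = 5.695 mm
D − Pe = 69.266 − 5.695 = 63.571 mm
Volume = 63.571 mm × 35.7 ha × 10 = 22694.8 m³

22690 m³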